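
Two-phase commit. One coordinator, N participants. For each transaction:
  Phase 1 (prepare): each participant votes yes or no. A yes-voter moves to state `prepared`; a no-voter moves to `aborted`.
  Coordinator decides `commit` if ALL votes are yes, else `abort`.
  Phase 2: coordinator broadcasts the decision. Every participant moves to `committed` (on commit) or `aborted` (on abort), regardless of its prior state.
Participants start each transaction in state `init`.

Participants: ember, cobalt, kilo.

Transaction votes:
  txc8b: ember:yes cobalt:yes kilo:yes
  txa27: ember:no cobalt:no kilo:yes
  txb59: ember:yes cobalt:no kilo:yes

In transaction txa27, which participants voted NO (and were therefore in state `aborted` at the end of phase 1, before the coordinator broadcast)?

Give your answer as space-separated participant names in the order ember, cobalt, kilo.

Txn txa27 phase 1: ember no -> aborted; cobalt no -> aborted; kilo yes -> prepared

Answer: ember cobalt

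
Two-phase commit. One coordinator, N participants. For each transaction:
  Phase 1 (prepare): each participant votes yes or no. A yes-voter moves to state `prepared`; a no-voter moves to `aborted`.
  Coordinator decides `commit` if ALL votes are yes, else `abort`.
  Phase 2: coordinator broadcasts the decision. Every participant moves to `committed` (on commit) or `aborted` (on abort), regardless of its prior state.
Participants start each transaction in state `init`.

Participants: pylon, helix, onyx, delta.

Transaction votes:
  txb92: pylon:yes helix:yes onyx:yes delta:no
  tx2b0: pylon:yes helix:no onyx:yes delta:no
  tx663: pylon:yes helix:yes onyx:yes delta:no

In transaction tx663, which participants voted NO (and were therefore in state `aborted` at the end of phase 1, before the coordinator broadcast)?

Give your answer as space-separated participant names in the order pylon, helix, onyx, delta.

Answer: delta

Derivation:
Txn tx663 phase 1: pylon yes -> prepared; helix yes -> prepared; onyx yes -> prepared; delta no -> aborted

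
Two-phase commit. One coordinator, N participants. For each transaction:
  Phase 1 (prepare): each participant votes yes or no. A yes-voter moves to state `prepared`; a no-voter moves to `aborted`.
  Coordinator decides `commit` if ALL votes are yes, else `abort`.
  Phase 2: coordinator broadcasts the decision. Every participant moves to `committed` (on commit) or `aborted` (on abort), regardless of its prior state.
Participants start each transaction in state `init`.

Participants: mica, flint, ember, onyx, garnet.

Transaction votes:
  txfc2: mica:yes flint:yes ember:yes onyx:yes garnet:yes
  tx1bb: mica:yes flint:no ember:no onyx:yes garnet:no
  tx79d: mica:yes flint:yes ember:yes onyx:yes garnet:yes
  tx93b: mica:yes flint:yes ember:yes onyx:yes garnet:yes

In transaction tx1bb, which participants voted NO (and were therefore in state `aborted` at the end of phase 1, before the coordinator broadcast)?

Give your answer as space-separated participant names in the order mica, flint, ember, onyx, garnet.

Answer: flint ember garnet

Derivation:
Txn tx1bb phase 1: mica yes -> prepared; flint no -> aborted; ember no -> aborted; onyx yes -> prepared; garnet no -> aborted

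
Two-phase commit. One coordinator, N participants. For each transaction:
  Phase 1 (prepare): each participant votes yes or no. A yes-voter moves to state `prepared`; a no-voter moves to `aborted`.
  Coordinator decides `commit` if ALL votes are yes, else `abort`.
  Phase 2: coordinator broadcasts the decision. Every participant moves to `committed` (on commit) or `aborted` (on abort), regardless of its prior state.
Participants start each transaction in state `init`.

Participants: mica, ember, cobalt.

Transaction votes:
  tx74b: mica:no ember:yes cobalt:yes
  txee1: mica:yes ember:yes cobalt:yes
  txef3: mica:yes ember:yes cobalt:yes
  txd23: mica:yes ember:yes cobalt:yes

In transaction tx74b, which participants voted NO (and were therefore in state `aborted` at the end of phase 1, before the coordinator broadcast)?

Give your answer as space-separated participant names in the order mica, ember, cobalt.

Answer: mica

Derivation:
Txn tx74b phase 1: mica no -> aborted; ember yes -> prepared; cobalt yes -> prepared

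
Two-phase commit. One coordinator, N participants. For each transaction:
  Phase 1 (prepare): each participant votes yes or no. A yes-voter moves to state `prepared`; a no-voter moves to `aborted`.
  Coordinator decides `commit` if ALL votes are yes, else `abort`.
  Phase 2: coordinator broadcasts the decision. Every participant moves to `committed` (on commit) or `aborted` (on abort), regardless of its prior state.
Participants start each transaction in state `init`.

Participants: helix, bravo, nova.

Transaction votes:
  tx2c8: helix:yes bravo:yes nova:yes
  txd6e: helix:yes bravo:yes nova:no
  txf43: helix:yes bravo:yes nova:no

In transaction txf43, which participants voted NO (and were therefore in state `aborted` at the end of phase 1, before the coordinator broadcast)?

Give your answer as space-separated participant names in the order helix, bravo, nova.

Answer: nova

Derivation:
Txn txf43 phase 1: helix yes -> prepared; bravo yes -> prepared; nova no -> aborted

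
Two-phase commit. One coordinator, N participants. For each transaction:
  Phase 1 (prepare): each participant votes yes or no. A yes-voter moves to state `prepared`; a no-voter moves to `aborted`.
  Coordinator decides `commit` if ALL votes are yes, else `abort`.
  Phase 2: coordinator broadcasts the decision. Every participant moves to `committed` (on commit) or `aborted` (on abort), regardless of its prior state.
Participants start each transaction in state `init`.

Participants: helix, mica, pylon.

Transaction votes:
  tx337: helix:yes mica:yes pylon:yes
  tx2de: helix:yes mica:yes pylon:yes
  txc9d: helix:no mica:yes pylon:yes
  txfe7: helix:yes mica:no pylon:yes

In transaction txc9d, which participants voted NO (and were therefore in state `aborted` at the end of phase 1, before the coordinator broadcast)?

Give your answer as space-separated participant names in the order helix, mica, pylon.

Txn txc9d phase 1: helix no -> aborted; mica yes -> prepared; pylon yes -> prepared

Answer: helix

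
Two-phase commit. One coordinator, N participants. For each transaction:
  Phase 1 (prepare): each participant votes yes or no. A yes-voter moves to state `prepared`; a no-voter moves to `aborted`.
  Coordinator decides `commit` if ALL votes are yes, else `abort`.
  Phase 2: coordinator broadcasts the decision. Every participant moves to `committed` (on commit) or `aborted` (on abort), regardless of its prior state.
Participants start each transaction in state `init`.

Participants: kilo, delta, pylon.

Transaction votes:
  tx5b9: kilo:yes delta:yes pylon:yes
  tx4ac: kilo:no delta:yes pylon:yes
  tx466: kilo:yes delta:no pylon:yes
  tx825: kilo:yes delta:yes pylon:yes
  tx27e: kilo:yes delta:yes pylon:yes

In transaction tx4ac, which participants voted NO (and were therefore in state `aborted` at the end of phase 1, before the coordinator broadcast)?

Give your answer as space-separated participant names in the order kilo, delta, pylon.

Answer: kilo

Derivation:
Txn tx4ac phase 1: kilo no -> aborted; delta yes -> prepared; pylon yes -> prepared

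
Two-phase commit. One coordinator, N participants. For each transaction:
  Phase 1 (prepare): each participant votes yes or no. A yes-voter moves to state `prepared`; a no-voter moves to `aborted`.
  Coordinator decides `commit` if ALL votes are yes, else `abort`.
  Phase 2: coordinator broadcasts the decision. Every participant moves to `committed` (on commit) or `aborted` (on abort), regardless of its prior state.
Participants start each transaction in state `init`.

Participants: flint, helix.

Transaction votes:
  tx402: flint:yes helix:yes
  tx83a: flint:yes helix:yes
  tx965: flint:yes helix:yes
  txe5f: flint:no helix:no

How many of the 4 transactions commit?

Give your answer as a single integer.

tx402: all yes -> commit (commits=1)
tx83a: all yes -> commit (commits=2)
tx965: all yes -> commit (commits=3)
txe5f: no from flint, helix -> abort (commits=3)

Answer: 3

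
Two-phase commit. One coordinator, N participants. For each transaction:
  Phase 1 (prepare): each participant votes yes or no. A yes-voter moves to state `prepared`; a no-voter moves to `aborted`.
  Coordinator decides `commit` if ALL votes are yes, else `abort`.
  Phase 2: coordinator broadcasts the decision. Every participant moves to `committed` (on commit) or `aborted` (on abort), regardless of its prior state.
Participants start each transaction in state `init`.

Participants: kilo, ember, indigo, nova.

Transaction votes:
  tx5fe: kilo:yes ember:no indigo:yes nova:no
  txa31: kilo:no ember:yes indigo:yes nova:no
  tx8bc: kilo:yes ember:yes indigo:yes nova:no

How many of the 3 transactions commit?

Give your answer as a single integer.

tx5fe: no from ember, nova -> abort (commits=0)
txa31: no from kilo, nova -> abort (commits=0)
tx8bc: no from nova -> abort (commits=0)

Answer: 0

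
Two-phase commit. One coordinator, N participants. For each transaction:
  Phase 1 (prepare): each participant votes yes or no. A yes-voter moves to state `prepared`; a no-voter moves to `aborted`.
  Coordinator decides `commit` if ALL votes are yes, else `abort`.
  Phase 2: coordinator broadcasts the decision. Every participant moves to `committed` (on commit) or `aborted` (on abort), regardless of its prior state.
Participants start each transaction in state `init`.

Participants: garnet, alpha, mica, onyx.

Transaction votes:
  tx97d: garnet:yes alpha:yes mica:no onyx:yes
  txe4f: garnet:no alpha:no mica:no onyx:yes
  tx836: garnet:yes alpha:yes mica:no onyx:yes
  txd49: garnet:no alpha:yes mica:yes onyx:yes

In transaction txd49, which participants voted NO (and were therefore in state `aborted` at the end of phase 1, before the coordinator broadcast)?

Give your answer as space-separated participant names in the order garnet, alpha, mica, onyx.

Txn txd49 phase 1: garnet no -> aborted; alpha yes -> prepared; mica yes -> prepared; onyx yes -> prepared

Answer: garnet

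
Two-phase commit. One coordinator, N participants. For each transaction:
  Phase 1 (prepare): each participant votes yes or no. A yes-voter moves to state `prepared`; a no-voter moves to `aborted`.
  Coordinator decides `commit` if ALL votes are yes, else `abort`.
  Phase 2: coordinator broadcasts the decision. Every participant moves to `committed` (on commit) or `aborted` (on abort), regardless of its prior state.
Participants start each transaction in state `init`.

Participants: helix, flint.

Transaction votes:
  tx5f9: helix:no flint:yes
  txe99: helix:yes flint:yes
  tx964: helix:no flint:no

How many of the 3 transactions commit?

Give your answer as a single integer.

Answer: 1

Derivation:
tx5f9: no from helix -> abort (commits=0)
txe99: all yes -> commit (commits=1)
tx964: no from helix, flint -> abort (commits=1)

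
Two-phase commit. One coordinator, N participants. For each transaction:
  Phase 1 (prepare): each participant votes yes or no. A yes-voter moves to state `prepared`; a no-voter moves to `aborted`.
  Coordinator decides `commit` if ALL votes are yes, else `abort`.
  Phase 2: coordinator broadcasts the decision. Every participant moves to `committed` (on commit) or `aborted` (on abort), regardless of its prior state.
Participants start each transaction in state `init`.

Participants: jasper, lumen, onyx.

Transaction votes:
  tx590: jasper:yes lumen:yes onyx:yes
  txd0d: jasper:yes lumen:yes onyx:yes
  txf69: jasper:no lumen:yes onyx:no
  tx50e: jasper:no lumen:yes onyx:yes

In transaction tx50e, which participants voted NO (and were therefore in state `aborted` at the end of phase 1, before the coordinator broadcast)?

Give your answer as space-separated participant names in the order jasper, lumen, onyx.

Answer: jasper

Derivation:
Txn tx50e phase 1: jasper no -> aborted; lumen yes -> prepared; onyx yes -> prepared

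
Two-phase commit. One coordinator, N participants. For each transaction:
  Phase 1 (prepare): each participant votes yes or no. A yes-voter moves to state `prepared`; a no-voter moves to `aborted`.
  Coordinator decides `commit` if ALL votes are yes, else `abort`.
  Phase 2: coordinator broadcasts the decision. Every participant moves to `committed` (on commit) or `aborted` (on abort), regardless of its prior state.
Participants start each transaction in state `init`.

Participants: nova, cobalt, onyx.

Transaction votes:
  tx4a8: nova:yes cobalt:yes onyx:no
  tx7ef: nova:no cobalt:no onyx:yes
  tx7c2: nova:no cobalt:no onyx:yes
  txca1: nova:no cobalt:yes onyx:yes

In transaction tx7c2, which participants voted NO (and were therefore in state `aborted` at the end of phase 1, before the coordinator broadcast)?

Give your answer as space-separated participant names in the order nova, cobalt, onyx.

Answer: nova cobalt

Derivation:
Txn tx7c2 phase 1: nova no -> aborted; cobalt no -> aborted; onyx yes -> prepared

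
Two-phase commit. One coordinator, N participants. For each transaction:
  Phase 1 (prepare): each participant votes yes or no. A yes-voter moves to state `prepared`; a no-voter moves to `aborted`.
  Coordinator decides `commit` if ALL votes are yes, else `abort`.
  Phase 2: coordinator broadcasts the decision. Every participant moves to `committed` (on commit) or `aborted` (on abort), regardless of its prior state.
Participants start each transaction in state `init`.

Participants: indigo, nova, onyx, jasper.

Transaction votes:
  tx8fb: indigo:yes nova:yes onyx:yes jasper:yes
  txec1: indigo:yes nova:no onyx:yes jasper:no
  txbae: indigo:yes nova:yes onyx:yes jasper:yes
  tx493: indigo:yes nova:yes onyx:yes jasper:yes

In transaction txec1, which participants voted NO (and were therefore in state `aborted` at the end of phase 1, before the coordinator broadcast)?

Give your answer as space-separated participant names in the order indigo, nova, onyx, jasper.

Txn txec1 phase 1: indigo yes -> prepared; nova no -> aborted; onyx yes -> prepared; jasper no -> aborted

Answer: nova jasper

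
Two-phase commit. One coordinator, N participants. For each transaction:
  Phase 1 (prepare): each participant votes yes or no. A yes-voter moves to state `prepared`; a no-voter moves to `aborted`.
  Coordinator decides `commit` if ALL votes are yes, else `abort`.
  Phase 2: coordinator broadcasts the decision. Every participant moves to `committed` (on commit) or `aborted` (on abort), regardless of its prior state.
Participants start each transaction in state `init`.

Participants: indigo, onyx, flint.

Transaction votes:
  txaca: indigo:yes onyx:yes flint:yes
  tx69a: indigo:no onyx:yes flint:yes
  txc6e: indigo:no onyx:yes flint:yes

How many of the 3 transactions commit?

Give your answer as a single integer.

txaca: all yes -> commit (commits=1)
tx69a: no from indigo -> abort (commits=1)
txc6e: no from indigo -> abort (commits=1)

Answer: 1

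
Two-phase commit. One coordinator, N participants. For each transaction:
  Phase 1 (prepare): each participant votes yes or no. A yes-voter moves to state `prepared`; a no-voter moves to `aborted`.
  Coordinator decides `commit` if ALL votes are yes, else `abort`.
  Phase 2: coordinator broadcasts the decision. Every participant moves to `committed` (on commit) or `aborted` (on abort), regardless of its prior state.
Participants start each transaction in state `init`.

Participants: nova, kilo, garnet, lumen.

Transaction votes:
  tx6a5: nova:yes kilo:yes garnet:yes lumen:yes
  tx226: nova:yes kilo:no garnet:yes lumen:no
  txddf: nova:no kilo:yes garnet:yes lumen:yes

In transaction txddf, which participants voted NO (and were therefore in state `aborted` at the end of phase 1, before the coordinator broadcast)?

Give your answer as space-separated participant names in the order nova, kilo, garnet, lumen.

Answer: nova

Derivation:
Txn txddf phase 1: nova no -> aborted; kilo yes -> prepared; garnet yes -> prepared; lumen yes -> prepared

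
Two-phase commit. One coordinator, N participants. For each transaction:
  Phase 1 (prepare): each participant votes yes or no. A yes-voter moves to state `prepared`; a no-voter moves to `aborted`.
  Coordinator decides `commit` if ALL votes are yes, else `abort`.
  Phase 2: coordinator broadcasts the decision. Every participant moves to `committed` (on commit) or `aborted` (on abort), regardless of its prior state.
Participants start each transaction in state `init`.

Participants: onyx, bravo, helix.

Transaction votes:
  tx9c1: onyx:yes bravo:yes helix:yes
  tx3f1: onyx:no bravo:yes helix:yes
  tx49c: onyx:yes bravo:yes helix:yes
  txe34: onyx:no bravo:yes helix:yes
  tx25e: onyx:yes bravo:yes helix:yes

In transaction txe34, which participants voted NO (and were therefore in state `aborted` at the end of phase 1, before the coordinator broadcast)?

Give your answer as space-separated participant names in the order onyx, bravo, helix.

Txn txe34 phase 1: onyx no -> aborted; bravo yes -> prepared; helix yes -> prepared

Answer: onyx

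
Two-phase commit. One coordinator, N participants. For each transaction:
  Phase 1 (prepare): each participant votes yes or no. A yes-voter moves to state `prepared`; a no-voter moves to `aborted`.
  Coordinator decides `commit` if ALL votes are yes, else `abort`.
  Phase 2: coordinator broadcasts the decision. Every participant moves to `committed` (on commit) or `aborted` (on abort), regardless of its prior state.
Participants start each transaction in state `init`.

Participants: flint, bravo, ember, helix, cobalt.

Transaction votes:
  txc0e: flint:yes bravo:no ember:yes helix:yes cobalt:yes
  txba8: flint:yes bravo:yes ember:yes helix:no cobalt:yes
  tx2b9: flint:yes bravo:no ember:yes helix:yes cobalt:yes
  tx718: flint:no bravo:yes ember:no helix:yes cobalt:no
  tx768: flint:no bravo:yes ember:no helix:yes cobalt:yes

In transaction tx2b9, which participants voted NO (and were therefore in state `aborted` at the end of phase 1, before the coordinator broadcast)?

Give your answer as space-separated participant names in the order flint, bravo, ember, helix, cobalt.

Txn tx2b9 phase 1: flint yes -> prepared; bravo no -> aborted; ember yes -> prepared; helix yes -> prepared; cobalt yes -> prepared

Answer: bravo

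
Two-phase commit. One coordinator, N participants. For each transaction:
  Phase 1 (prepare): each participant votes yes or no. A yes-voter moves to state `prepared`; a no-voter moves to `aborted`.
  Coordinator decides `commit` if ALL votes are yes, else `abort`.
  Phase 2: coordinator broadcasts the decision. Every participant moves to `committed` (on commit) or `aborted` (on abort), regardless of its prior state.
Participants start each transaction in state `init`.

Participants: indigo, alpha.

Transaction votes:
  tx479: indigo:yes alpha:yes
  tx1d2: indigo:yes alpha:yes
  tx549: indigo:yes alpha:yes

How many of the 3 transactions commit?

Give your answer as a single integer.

Answer: 3

Derivation:
tx479: all yes -> commit (commits=1)
tx1d2: all yes -> commit (commits=2)
tx549: all yes -> commit (commits=3)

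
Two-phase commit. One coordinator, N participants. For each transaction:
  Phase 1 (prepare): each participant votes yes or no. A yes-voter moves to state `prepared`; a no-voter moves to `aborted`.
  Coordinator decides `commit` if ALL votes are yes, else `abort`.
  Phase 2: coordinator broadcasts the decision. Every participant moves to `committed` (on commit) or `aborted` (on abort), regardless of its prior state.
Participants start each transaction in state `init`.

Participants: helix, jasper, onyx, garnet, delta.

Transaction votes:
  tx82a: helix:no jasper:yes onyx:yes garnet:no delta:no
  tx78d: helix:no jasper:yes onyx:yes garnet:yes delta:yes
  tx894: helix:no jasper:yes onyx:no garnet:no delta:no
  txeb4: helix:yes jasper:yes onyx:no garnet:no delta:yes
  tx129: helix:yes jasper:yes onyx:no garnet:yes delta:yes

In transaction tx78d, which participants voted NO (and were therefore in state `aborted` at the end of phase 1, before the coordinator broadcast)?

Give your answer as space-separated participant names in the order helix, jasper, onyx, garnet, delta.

Answer: helix

Derivation:
Txn tx78d phase 1: helix no -> aborted; jasper yes -> prepared; onyx yes -> prepared; garnet yes -> prepared; delta yes -> prepared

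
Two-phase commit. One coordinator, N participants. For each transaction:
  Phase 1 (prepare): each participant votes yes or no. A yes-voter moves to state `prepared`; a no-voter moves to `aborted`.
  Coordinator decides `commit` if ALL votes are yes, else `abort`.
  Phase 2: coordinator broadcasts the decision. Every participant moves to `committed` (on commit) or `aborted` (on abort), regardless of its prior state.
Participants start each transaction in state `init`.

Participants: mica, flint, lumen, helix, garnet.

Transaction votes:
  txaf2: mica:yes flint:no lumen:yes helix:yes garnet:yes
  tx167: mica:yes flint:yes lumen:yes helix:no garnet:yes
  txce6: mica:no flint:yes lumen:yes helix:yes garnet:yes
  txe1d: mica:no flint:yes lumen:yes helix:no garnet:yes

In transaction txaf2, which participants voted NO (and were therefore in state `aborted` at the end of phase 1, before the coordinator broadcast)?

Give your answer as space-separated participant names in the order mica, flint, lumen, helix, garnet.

Txn txaf2 phase 1: mica yes -> prepared; flint no -> aborted; lumen yes -> prepared; helix yes -> prepared; garnet yes -> prepared

Answer: flint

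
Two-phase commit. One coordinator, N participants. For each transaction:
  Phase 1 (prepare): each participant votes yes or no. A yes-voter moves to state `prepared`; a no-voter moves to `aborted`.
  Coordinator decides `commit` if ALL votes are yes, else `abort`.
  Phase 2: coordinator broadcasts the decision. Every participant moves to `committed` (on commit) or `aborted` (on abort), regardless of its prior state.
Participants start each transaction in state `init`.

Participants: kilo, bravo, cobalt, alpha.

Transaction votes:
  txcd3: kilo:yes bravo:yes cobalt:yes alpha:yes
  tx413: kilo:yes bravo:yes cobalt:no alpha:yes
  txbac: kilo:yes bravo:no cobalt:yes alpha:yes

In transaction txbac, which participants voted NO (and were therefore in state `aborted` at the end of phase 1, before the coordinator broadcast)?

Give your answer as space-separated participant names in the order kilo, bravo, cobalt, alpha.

Txn txbac phase 1: kilo yes -> prepared; bravo no -> aborted; cobalt yes -> prepared; alpha yes -> prepared

Answer: bravo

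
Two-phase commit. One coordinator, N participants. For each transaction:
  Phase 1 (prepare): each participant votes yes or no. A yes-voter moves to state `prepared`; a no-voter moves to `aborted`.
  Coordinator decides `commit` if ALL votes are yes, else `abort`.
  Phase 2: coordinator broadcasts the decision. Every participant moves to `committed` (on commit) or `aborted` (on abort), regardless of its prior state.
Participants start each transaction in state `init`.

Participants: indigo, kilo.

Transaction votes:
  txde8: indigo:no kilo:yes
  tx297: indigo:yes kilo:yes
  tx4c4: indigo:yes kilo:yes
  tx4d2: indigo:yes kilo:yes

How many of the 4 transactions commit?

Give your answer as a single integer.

txde8: no from indigo -> abort (commits=0)
tx297: all yes -> commit (commits=1)
tx4c4: all yes -> commit (commits=2)
tx4d2: all yes -> commit (commits=3)

Answer: 3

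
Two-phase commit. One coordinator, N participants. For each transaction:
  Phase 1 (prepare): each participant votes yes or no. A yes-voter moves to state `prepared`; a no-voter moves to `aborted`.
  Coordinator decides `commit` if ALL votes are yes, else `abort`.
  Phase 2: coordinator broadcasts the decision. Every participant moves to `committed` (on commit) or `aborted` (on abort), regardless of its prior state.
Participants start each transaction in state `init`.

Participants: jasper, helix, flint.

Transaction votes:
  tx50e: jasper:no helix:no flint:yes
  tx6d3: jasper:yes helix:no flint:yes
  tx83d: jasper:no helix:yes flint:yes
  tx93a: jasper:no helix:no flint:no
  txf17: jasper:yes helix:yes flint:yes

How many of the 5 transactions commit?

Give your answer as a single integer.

Answer: 1

Derivation:
tx50e: no from jasper, helix -> abort (commits=0)
tx6d3: no from helix -> abort (commits=0)
tx83d: no from jasper -> abort (commits=0)
tx93a: no from jasper, helix, flint -> abort (commits=0)
txf17: all yes -> commit (commits=1)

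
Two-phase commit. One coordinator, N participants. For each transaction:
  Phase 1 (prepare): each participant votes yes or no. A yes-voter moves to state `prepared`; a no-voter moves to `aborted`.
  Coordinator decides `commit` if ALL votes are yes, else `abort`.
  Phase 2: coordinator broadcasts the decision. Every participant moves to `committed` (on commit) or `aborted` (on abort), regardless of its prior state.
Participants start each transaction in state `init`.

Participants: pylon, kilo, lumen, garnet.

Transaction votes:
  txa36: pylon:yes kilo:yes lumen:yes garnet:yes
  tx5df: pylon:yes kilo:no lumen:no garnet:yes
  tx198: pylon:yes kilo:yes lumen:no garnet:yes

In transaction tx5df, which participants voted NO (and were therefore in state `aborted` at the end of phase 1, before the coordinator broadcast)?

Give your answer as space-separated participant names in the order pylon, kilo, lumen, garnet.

Txn tx5df phase 1: pylon yes -> prepared; kilo no -> aborted; lumen no -> aborted; garnet yes -> prepared

Answer: kilo lumen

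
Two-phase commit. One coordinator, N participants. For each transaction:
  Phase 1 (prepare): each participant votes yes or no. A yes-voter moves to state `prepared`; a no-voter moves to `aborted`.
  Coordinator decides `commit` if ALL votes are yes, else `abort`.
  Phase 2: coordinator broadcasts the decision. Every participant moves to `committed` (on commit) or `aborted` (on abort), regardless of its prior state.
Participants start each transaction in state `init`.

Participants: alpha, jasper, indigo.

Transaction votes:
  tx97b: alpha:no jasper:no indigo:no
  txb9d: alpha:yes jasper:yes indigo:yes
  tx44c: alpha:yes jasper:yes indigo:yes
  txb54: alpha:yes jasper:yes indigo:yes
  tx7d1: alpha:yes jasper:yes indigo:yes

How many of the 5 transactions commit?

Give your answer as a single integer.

tx97b: no from alpha, jasper, indigo -> abort (commits=0)
txb9d: all yes -> commit (commits=1)
tx44c: all yes -> commit (commits=2)
txb54: all yes -> commit (commits=3)
tx7d1: all yes -> commit (commits=4)

Answer: 4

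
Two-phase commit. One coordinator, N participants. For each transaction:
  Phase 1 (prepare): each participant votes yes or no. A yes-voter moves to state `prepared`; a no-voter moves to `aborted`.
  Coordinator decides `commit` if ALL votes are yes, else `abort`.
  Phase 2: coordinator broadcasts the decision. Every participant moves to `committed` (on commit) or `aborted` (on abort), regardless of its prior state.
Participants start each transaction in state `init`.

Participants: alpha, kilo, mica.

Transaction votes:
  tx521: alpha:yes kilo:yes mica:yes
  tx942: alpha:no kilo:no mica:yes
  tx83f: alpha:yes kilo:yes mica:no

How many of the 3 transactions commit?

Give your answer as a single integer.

Answer: 1

Derivation:
tx521: all yes -> commit (commits=1)
tx942: no from alpha, kilo -> abort (commits=1)
tx83f: no from mica -> abort (commits=1)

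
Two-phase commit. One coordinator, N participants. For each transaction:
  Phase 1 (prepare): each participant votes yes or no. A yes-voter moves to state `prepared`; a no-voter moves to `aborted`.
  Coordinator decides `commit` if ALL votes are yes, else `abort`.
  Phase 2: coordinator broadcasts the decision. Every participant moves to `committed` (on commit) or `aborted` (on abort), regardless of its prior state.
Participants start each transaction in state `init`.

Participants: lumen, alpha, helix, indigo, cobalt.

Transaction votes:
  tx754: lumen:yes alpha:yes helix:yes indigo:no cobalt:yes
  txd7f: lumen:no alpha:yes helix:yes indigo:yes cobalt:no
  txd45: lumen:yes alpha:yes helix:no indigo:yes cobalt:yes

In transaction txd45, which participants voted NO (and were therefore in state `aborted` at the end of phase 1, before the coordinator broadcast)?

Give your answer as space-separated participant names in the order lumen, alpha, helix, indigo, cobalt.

Txn txd45 phase 1: lumen yes -> prepared; alpha yes -> prepared; helix no -> aborted; indigo yes -> prepared; cobalt yes -> prepared

Answer: helix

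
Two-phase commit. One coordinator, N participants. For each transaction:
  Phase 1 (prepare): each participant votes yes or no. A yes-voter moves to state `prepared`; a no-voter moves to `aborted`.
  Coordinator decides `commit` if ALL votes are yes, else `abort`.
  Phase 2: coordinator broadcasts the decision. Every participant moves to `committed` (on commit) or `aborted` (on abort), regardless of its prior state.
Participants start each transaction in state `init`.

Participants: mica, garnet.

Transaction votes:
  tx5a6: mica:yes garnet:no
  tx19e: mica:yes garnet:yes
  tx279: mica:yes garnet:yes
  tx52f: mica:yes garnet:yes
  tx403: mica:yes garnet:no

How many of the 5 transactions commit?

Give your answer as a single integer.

tx5a6: no from garnet -> abort (commits=0)
tx19e: all yes -> commit (commits=1)
tx279: all yes -> commit (commits=2)
tx52f: all yes -> commit (commits=3)
tx403: no from garnet -> abort (commits=3)

Answer: 3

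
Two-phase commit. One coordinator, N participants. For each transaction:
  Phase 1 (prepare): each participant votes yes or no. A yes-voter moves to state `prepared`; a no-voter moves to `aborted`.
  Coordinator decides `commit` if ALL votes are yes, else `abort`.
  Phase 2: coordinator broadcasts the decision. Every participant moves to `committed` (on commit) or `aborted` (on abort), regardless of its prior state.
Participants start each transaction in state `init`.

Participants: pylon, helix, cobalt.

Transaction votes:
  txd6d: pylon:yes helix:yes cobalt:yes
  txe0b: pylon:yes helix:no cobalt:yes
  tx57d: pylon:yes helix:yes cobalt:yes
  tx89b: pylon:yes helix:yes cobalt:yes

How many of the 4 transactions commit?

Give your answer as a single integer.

Answer: 3

Derivation:
txd6d: all yes -> commit (commits=1)
txe0b: no from helix -> abort (commits=1)
tx57d: all yes -> commit (commits=2)
tx89b: all yes -> commit (commits=3)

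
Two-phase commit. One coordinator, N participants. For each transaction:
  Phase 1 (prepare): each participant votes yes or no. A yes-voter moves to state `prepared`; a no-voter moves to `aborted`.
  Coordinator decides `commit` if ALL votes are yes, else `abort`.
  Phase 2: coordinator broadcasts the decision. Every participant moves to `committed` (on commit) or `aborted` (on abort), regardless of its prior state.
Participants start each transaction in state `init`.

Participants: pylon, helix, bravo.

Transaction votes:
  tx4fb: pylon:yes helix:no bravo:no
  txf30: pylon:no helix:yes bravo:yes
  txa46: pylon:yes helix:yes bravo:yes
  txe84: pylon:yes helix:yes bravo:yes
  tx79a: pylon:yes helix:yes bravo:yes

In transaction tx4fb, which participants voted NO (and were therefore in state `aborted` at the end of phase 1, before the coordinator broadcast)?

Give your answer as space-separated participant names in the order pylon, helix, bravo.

Answer: helix bravo

Derivation:
Txn tx4fb phase 1: pylon yes -> prepared; helix no -> aborted; bravo no -> aborted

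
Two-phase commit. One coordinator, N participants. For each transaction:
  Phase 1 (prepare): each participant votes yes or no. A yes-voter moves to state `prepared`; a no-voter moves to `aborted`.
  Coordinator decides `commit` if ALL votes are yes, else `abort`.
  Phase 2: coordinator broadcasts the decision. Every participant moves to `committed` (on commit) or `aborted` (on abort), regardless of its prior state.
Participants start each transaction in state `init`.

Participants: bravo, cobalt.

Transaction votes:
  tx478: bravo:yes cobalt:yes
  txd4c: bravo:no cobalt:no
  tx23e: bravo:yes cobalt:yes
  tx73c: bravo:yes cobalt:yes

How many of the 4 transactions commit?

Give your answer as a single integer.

Answer: 3

Derivation:
tx478: all yes -> commit (commits=1)
txd4c: no from bravo, cobalt -> abort (commits=1)
tx23e: all yes -> commit (commits=2)
tx73c: all yes -> commit (commits=3)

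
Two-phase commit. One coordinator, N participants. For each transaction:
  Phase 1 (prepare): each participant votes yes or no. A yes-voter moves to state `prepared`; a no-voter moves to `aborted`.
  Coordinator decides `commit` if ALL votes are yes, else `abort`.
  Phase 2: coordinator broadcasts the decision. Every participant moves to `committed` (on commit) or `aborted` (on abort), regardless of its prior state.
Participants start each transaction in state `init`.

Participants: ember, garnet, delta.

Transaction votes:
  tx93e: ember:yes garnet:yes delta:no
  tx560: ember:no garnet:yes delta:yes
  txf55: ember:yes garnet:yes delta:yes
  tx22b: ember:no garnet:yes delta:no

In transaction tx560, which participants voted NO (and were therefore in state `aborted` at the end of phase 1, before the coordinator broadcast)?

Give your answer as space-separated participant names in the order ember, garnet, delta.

Answer: ember

Derivation:
Txn tx560 phase 1: ember no -> aborted; garnet yes -> prepared; delta yes -> prepared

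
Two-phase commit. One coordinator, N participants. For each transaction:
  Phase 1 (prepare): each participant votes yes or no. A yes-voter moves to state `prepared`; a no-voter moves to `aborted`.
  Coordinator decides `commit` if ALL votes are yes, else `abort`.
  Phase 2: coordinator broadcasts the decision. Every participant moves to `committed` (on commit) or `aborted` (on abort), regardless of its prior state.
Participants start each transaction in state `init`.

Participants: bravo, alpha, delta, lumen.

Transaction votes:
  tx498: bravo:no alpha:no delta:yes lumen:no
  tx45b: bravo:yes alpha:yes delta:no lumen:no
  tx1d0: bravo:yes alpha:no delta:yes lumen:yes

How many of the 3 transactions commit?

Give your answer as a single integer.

tx498: no from bravo, alpha, lumen -> abort (commits=0)
tx45b: no from delta, lumen -> abort (commits=0)
tx1d0: no from alpha -> abort (commits=0)

Answer: 0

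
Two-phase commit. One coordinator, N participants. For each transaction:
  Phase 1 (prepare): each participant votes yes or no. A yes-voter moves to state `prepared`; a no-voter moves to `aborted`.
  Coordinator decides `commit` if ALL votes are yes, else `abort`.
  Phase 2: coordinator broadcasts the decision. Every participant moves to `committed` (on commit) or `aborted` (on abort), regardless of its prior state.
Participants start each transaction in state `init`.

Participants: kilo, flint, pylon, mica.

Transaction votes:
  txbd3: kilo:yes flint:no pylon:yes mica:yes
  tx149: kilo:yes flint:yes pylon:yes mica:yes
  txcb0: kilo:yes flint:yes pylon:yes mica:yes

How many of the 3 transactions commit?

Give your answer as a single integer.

txbd3: no from flint -> abort (commits=0)
tx149: all yes -> commit (commits=1)
txcb0: all yes -> commit (commits=2)

Answer: 2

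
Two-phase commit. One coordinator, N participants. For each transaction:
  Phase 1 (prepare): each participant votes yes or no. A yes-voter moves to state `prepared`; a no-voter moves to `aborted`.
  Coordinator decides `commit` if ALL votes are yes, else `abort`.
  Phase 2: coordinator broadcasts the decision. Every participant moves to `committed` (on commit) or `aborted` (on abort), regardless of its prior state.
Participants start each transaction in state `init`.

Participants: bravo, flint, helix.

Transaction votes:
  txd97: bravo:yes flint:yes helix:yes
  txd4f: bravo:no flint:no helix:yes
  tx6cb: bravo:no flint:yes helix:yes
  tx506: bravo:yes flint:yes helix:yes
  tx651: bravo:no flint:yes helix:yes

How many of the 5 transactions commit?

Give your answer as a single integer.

Answer: 2

Derivation:
txd97: all yes -> commit (commits=1)
txd4f: no from bravo, flint -> abort (commits=1)
tx6cb: no from bravo -> abort (commits=1)
tx506: all yes -> commit (commits=2)
tx651: no from bravo -> abort (commits=2)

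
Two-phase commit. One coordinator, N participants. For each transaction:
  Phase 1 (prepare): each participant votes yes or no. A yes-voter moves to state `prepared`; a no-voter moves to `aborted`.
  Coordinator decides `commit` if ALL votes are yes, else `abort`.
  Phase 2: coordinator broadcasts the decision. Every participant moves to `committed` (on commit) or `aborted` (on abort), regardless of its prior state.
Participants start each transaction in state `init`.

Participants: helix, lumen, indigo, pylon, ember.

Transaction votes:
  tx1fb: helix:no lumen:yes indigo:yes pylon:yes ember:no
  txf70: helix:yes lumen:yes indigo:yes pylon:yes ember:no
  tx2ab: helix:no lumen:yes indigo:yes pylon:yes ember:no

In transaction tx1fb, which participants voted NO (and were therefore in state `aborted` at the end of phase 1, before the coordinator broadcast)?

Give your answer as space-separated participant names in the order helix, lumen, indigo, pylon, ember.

Txn tx1fb phase 1: helix no -> aborted; lumen yes -> prepared; indigo yes -> prepared; pylon yes -> prepared; ember no -> aborted

Answer: helix ember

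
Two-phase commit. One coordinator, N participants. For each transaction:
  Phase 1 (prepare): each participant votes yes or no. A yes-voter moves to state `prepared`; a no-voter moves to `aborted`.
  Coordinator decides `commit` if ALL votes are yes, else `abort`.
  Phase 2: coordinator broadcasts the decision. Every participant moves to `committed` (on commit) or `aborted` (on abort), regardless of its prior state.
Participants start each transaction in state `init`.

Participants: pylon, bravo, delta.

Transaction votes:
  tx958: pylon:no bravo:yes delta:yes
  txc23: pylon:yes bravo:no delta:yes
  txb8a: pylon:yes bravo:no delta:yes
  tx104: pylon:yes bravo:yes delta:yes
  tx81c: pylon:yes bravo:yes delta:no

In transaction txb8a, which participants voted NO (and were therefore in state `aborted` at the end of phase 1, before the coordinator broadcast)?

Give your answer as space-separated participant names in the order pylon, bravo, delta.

Answer: bravo

Derivation:
Txn txb8a phase 1: pylon yes -> prepared; bravo no -> aborted; delta yes -> prepared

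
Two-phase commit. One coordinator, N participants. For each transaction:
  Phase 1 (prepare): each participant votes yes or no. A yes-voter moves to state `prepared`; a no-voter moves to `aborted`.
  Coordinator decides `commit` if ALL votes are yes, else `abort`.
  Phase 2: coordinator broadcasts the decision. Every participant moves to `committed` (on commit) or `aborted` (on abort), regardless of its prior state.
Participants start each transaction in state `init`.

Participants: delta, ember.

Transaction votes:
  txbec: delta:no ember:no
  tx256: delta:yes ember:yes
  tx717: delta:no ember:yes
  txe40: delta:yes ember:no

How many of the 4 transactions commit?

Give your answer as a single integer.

txbec: no from delta, ember -> abort (commits=0)
tx256: all yes -> commit (commits=1)
tx717: no from delta -> abort (commits=1)
txe40: no from ember -> abort (commits=1)

Answer: 1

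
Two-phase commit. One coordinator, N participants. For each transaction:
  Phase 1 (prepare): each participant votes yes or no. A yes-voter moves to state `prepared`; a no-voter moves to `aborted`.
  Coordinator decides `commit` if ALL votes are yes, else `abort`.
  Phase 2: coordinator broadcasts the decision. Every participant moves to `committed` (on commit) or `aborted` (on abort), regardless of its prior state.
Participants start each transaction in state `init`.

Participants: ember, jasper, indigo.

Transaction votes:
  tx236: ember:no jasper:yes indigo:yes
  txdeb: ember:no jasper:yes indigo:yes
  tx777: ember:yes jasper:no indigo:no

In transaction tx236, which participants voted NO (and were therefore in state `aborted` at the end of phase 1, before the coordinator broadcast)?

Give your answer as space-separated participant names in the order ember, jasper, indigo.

Txn tx236 phase 1: ember no -> aborted; jasper yes -> prepared; indigo yes -> prepared

Answer: ember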